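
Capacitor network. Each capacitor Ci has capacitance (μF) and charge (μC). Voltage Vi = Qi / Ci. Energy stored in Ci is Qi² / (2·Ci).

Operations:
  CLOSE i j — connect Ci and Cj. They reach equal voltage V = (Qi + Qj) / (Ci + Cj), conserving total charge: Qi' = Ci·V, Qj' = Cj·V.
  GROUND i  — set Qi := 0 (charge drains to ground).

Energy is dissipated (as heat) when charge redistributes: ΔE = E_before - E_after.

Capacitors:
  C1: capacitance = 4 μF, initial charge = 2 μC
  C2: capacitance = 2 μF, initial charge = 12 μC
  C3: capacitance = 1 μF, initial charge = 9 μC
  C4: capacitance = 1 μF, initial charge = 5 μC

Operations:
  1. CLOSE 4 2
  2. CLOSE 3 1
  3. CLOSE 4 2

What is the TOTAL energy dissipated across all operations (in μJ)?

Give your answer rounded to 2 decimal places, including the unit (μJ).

Initial: C1(4μF, Q=2μC, V=0.50V), C2(2μF, Q=12μC, V=6.00V), C3(1μF, Q=9μC, V=9.00V), C4(1μF, Q=5μC, V=5.00V)
Op 1: CLOSE 4-2: Q_total=17.00, C_total=3.00, V=5.67; Q4=5.67, Q2=11.33; dissipated=0.333
Op 2: CLOSE 3-1: Q_total=11.00, C_total=5.00, V=2.20; Q3=2.20, Q1=8.80; dissipated=28.900
Op 3: CLOSE 4-2: Q_total=17.00, C_total=3.00, V=5.67; Q4=5.67, Q2=11.33; dissipated=0.000
Total dissipated: 29.233 μJ

Answer: 29.23 μJ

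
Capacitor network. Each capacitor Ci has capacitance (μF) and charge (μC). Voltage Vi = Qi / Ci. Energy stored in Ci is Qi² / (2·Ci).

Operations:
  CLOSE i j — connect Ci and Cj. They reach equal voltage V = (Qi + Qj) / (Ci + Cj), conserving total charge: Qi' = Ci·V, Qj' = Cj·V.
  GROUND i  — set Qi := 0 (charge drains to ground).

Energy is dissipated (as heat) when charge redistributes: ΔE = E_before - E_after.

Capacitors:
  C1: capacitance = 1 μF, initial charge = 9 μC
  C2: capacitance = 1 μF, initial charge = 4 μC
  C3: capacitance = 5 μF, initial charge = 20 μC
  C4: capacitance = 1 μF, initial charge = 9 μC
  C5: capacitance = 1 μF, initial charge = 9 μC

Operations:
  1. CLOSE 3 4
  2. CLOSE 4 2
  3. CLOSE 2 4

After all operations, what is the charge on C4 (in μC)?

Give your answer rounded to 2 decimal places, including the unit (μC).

Initial: C1(1μF, Q=9μC, V=9.00V), C2(1μF, Q=4μC, V=4.00V), C3(5μF, Q=20μC, V=4.00V), C4(1μF, Q=9μC, V=9.00V), C5(1μF, Q=9μC, V=9.00V)
Op 1: CLOSE 3-4: Q_total=29.00, C_total=6.00, V=4.83; Q3=24.17, Q4=4.83; dissipated=10.417
Op 2: CLOSE 4-2: Q_total=8.83, C_total=2.00, V=4.42; Q4=4.42, Q2=4.42; dissipated=0.174
Op 3: CLOSE 2-4: Q_total=8.83, C_total=2.00, V=4.42; Q2=4.42, Q4=4.42; dissipated=0.000
Final charges: Q1=9.00, Q2=4.42, Q3=24.17, Q4=4.42, Q5=9.00

Answer: 4.42 μC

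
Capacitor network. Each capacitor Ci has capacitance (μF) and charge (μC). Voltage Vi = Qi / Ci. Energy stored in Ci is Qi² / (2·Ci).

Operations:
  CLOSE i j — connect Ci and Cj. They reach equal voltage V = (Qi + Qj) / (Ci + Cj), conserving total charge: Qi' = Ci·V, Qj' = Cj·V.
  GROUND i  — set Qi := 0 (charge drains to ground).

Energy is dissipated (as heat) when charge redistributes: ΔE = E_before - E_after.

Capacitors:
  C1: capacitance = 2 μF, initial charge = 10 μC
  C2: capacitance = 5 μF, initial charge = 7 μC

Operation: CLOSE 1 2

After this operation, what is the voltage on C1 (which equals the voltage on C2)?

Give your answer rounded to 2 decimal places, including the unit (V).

Answer: 2.43 V

Derivation:
Initial: C1(2μF, Q=10μC, V=5.00V), C2(5μF, Q=7μC, V=1.40V)
Op 1: CLOSE 1-2: Q_total=17.00, C_total=7.00, V=2.43; Q1=4.86, Q2=12.14; dissipated=9.257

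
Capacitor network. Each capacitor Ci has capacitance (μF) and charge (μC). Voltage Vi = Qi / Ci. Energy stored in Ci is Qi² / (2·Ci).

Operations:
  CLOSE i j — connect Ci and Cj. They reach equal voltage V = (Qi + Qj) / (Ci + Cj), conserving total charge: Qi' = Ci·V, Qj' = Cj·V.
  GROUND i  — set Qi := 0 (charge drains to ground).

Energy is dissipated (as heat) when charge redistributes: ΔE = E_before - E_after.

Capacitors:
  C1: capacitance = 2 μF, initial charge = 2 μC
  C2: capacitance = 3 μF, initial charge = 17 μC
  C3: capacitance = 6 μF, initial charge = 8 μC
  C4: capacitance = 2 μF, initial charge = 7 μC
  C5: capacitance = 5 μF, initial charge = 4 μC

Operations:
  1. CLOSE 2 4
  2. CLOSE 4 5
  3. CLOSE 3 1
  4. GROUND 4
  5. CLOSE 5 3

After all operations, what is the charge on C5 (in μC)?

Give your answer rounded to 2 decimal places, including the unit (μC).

Answer: 7.82 μC

Derivation:
Initial: C1(2μF, Q=2μC, V=1.00V), C2(3μF, Q=17μC, V=5.67V), C3(6μF, Q=8μC, V=1.33V), C4(2μF, Q=7μC, V=3.50V), C5(5μF, Q=4μC, V=0.80V)
Op 1: CLOSE 2-4: Q_total=24.00, C_total=5.00, V=4.80; Q2=14.40, Q4=9.60; dissipated=2.817
Op 2: CLOSE 4-5: Q_total=13.60, C_total=7.00, V=1.94; Q4=3.89, Q5=9.71; dissipated=11.429
Op 3: CLOSE 3-1: Q_total=10.00, C_total=8.00, V=1.25; Q3=7.50, Q1=2.50; dissipated=0.083
Op 4: GROUND 4: Q4=0; energy lost=3.775
Op 5: CLOSE 5-3: Q_total=17.21, C_total=11.00, V=1.56; Q5=7.82, Q3=9.39; dissipated=0.655
Final charges: Q1=2.50, Q2=14.40, Q3=9.39, Q4=0.00, Q5=7.82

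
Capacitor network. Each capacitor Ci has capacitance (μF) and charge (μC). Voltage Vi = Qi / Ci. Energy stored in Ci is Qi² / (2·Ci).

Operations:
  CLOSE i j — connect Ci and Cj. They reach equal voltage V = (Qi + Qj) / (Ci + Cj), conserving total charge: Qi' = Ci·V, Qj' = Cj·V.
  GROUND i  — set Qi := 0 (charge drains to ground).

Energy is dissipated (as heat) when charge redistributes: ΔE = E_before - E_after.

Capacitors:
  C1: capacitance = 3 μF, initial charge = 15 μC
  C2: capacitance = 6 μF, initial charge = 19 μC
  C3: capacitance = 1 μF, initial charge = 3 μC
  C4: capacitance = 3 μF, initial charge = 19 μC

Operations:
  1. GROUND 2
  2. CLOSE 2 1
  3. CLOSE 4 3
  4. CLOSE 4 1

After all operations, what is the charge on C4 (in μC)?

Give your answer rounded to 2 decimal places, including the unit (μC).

Initial: C1(3μF, Q=15μC, V=5.00V), C2(6μF, Q=19μC, V=3.17V), C3(1μF, Q=3μC, V=3.00V), C4(3μF, Q=19μC, V=6.33V)
Op 1: GROUND 2: Q2=0; energy lost=30.083
Op 2: CLOSE 2-1: Q_total=15.00, C_total=9.00, V=1.67; Q2=10.00, Q1=5.00; dissipated=25.000
Op 3: CLOSE 4-3: Q_total=22.00, C_total=4.00, V=5.50; Q4=16.50, Q3=5.50; dissipated=4.167
Op 4: CLOSE 4-1: Q_total=21.50, C_total=6.00, V=3.58; Q4=10.75, Q1=10.75; dissipated=11.021
Final charges: Q1=10.75, Q2=10.00, Q3=5.50, Q4=10.75

Answer: 10.75 μC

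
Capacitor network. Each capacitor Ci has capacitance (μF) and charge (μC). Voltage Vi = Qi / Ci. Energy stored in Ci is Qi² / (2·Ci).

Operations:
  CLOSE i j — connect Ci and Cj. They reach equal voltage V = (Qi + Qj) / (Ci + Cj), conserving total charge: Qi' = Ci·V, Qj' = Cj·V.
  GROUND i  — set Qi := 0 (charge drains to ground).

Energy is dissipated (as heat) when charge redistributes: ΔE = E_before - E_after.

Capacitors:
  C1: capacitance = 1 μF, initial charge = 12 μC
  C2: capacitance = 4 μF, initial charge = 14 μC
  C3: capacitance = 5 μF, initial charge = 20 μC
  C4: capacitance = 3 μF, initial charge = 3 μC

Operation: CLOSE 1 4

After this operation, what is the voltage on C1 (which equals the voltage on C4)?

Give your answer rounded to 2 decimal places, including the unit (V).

Initial: C1(1μF, Q=12μC, V=12.00V), C2(4μF, Q=14μC, V=3.50V), C3(5μF, Q=20μC, V=4.00V), C4(3μF, Q=3μC, V=1.00V)
Op 1: CLOSE 1-4: Q_total=15.00, C_total=4.00, V=3.75; Q1=3.75, Q4=11.25; dissipated=45.375

Answer: 3.75 V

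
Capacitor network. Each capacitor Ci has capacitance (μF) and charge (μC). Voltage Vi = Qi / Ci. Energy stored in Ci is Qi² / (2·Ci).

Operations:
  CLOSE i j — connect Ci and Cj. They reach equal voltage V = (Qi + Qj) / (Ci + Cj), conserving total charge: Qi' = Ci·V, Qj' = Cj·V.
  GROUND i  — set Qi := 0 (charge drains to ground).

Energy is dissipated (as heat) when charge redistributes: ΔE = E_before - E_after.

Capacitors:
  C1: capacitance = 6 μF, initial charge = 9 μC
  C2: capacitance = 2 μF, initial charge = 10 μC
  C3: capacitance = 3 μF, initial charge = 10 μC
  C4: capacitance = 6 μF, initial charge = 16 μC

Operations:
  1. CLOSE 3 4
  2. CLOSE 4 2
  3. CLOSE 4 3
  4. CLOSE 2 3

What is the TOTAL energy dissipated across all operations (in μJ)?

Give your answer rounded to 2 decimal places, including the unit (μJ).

Answer: 4.08 μJ

Derivation:
Initial: C1(6μF, Q=9μC, V=1.50V), C2(2μF, Q=10μC, V=5.00V), C3(3μF, Q=10μC, V=3.33V), C4(6μF, Q=16μC, V=2.67V)
Op 1: CLOSE 3-4: Q_total=26.00, C_total=9.00, V=2.89; Q3=8.67, Q4=17.33; dissipated=0.444
Op 2: CLOSE 4-2: Q_total=27.33, C_total=8.00, V=3.42; Q4=20.50, Q2=6.83; dissipated=3.343
Op 3: CLOSE 4-3: Q_total=29.17, C_total=9.00, V=3.24; Q4=19.44, Q3=9.72; dissipated=0.279
Op 4: CLOSE 2-3: Q_total=16.56, C_total=5.00, V=3.31; Q2=6.62, Q3=9.93; dissipated=0.019
Total dissipated: 4.084 μJ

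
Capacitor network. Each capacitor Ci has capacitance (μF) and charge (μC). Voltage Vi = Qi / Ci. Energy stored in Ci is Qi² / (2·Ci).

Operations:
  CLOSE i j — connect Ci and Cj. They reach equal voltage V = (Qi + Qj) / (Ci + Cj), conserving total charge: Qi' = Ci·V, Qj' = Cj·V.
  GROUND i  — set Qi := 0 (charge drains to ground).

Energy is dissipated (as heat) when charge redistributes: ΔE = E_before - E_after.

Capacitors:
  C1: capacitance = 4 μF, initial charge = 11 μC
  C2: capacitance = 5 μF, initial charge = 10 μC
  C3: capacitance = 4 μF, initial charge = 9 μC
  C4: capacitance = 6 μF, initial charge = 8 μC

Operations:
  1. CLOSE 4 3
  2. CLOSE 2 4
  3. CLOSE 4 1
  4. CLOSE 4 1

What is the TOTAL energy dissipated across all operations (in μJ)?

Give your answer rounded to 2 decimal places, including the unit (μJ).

Answer: 2.13 μJ

Derivation:
Initial: C1(4μF, Q=11μC, V=2.75V), C2(5μF, Q=10μC, V=2.00V), C3(4μF, Q=9μC, V=2.25V), C4(6μF, Q=8μC, V=1.33V)
Op 1: CLOSE 4-3: Q_total=17.00, C_total=10.00, V=1.70; Q4=10.20, Q3=6.80; dissipated=1.008
Op 2: CLOSE 2-4: Q_total=20.20, C_total=11.00, V=1.84; Q2=9.18, Q4=11.02; dissipated=0.123
Op 3: CLOSE 4-1: Q_total=22.02, C_total=10.00, V=2.20; Q4=13.21, Q1=8.81; dissipated=1.002
Op 4: CLOSE 4-1: Q_total=22.02, C_total=10.00, V=2.20; Q4=13.21, Q1=8.81; dissipated=0.000
Total dissipated: 2.133 μJ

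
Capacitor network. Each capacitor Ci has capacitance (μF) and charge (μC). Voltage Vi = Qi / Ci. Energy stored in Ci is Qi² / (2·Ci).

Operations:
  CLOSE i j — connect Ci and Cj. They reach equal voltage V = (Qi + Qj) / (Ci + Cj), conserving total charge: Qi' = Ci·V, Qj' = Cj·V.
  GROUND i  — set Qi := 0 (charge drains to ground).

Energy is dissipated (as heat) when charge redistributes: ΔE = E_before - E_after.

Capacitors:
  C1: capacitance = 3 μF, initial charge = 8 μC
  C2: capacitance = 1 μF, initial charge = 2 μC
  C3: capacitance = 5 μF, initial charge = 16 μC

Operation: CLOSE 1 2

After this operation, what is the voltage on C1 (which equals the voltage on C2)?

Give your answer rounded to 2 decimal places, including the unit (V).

Answer: 2.50 V

Derivation:
Initial: C1(3μF, Q=8μC, V=2.67V), C2(1μF, Q=2μC, V=2.00V), C3(5μF, Q=16μC, V=3.20V)
Op 1: CLOSE 1-2: Q_total=10.00, C_total=4.00, V=2.50; Q1=7.50, Q2=2.50; dissipated=0.167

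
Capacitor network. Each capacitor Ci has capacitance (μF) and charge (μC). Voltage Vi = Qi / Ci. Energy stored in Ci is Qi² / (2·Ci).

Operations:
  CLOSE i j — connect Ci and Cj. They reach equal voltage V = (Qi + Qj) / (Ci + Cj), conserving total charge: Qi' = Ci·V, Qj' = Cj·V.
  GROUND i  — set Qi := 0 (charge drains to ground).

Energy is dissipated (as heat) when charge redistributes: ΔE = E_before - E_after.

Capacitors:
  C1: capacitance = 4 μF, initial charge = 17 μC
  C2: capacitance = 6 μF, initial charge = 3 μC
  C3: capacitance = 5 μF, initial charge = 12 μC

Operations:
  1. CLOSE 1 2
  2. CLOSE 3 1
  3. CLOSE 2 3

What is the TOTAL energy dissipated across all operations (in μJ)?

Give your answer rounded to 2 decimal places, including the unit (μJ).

Initial: C1(4μF, Q=17μC, V=4.25V), C2(6μF, Q=3μC, V=0.50V), C3(5μF, Q=12μC, V=2.40V)
Op 1: CLOSE 1-2: Q_total=20.00, C_total=10.00, V=2.00; Q1=8.00, Q2=12.00; dissipated=16.875
Op 2: CLOSE 3-1: Q_total=20.00, C_total=9.00, V=2.22; Q3=11.11, Q1=8.89; dissipated=0.178
Op 3: CLOSE 2-3: Q_total=23.11, C_total=11.00, V=2.10; Q2=12.61, Q3=10.51; dissipated=0.067
Total dissipated: 17.120 μJ

Answer: 17.12 μJ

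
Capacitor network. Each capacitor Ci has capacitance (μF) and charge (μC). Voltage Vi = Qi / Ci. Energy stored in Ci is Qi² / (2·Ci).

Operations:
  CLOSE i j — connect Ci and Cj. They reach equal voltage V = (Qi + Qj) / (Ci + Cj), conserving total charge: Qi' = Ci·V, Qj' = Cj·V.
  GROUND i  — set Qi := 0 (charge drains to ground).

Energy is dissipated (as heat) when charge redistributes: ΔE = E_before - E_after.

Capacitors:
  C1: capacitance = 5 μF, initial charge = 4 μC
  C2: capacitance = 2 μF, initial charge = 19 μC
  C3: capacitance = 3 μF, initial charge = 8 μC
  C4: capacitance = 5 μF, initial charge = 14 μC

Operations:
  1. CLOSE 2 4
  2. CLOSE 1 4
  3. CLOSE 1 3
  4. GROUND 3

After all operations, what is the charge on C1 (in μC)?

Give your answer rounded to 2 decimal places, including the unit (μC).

Initial: C1(5μF, Q=4μC, V=0.80V), C2(2μF, Q=19μC, V=9.50V), C3(3μF, Q=8μC, V=2.67V), C4(5μF, Q=14μC, V=2.80V)
Op 1: CLOSE 2-4: Q_total=33.00, C_total=7.00, V=4.71; Q2=9.43, Q4=23.57; dissipated=32.064
Op 2: CLOSE 1-4: Q_total=27.57, C_total=10.00, V=2.76; Q1=13.79, Q4=13.79; dissipated=19.152
Op 3: CLOSE 1-3: Q_total=21.79, C_total=8.00, V=2.72; Q1=13.62, Q3=8.17; dissipated=0.008
Op 4: GROUND 3: Q3=0; energy lost=11.124
Final charges: Q1=13.62, Q2=9.43, Q3=0.00, Q4=13.79

Answer: 13.62 μC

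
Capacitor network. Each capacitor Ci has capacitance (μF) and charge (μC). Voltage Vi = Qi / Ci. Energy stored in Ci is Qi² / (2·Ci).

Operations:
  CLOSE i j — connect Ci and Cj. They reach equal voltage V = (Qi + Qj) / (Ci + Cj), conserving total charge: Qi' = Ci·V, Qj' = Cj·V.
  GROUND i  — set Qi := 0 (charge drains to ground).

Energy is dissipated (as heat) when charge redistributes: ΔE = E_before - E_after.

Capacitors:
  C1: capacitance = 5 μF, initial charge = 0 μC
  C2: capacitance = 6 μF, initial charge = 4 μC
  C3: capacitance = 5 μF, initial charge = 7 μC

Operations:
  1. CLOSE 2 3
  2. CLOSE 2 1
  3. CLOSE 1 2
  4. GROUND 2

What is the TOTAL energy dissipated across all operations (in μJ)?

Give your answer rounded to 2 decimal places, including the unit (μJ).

Initial: C1(5μF, Q=0μC, V=0.00V), C2(6μF, Q=4μC, V=0.67V), C3(5μF, Q=7μC, V=1.40V)
Op 1: CLOSE 2-3: Q_total=11.00, C_total=11.00, V=1.00; Q2=6.00, Q3=5.00; dissipated=0.733
Op 2: CLOSE 2-1: Q_total=6.00, C_total=11.00, V=0.55; Q2=3.27, Q1=2.73; dissipated=1.364
Op 3: CLOSE 1-2: Q_total=6.00, C_total=11.00, V=0.55; Q1=2.73, Q2=3.27; dissipated=0.000
Op 4: GROUND 2: Q2=0; energy lost=0.893
Total dissipated: 2.990 μJ

Answer: 2.99 μJ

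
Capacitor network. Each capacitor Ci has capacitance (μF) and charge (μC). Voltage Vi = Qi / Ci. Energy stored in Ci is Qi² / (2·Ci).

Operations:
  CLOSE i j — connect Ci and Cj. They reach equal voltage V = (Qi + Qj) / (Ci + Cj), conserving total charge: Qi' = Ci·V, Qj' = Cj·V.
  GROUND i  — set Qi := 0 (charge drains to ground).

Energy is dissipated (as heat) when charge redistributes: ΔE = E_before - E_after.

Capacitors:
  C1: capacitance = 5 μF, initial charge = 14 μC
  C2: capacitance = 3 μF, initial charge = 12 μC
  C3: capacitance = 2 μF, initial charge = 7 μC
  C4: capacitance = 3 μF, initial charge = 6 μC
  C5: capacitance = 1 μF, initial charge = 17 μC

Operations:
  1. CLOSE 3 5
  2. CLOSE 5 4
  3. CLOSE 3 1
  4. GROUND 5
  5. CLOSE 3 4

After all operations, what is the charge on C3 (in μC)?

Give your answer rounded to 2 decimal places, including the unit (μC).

Initial: C1(5μF, Q=14μC, V=2.80V), C2(3μF, Q=12μC, V=4.00V), C3(2μF, Q=7μC, V=3.50V), C4(3μF, Q=6μC, V=2.00V), C5(1μF, Q=17μC, V=17.00V)
Op 1: CLOSE 3-5: Q_total=24.00, C_total=3.00, V=8.00; Q3=16.00, Q5=8.00; dissipated=60.750
Op 2: CLOSE 5-4: Q_total=14.00, C_total=4.00, V=3.50; Q5=3.50, Q4=10.50; dissipated=13.500
Op 3: CLOSE 3-1: Q_total=30.00, C_total=7.00, V=4.29; Q3=8.57, Q1=21.43; dissipated=19.314
Op 4: GROUND 5: Q5=0; energy lost=6.125
Op 5: CLOSE 3-4: Q_total=19.07, C_total=5.00, V=3.81; Q3=7.63, Q4=11.44; dissipated=0.370
Final charges: Q1=21.43, Q2=12.00, Q3=7.63, Q4=11.44, Q5=0.00

Answer: 7.63 μC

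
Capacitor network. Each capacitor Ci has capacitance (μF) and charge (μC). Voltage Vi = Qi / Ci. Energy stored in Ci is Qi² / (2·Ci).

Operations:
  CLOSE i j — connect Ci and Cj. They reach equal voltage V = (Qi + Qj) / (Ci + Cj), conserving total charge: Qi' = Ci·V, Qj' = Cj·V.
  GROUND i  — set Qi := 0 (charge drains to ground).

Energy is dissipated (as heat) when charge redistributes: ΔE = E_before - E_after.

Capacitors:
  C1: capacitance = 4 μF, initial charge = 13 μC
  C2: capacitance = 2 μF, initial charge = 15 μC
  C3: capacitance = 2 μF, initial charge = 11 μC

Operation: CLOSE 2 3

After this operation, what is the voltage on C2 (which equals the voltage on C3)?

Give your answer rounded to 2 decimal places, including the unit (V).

Answer: 6.50 V

Derivation:
Initial: C1(4μF, Q=13μC, V=3.25V), C2(2μF, Q=15μC, V=7.50V), C3(2μF, Q=11μC, V=5.50V)
Op 1: CLOSE 2-3: Q_total=26.00, C_total=4.00, V=6.50; Q2=13.00, Q3=13.00; dissipated=2.000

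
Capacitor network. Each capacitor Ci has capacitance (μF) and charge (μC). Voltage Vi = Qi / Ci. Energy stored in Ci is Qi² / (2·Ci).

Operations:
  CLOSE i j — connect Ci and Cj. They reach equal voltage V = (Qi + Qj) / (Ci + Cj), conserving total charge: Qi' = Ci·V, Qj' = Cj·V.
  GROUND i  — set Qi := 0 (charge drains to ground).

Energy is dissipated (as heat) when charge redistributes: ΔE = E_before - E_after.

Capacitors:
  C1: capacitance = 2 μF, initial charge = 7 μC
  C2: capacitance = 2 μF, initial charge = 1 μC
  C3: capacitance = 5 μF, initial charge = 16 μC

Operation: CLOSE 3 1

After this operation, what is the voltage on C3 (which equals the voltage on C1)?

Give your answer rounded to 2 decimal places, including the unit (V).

Initial: C1(2μF, Q=7μC, V=3.50V), C2(2μF, Q=1μC, V=0.50V), C3(5μF, Q=16μC, V=3.20V)
Op 1: CLOSE 3-1: Q_total=23.00, C_total=7.00, V=3.29; Q3=16.43, Q1=6.57; dissipated=0.064

Answer: 3.29 V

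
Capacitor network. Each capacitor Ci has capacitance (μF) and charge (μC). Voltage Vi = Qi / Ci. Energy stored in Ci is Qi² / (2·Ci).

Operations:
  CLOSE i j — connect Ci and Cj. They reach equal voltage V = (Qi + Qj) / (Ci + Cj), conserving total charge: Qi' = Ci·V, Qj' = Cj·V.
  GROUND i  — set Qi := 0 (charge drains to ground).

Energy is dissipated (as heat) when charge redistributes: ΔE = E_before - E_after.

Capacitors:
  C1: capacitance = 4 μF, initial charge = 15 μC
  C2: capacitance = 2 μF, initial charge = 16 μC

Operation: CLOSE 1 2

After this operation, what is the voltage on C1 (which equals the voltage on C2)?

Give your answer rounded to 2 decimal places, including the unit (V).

Answer: 5.17 V

Derivation:
Initial: C1(4μF, Q=15μC, V=3.75V), C2(2μF, Q=16μC, V=8.00V)
Op 1: CLOSE 1-2: Q_total=31.00, C_total=6.00, V=5.17; Q1=20.67, Q2=10.33; dissipated=12.042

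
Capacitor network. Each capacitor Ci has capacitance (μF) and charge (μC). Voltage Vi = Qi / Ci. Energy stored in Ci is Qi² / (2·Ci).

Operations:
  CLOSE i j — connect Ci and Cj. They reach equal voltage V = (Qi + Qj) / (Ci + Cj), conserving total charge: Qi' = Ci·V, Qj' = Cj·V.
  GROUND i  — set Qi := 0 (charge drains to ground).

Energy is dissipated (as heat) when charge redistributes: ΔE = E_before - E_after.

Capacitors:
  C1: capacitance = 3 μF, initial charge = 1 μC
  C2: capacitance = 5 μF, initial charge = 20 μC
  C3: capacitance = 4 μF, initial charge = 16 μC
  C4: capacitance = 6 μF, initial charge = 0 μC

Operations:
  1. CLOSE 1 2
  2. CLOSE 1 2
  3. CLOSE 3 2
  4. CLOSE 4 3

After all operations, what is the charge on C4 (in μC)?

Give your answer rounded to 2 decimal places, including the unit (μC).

Answer: 7.77 μC

Derivation:
Initial: C1(3μF, Q=1μC, V=0.33V), C2(5μF, Q=20μC, V=4.00V), C3(4μF, Q=16μC, V=4.00V), C4(6μF, Q=0μC, V=0.00V)
Op 1: CLOSE 1-2: Q_total=21.00, C_total=8.00, V=2.62; Q1=7.88, Q2=13.12; dissipated=12.604
Op 2: CLOSE 1-2: Q_total=21.00, C_total=8.00, V=2.62; Q1=7.88, Q2=13.12; dissipated=0.000
Op 3: CLOSE 3-2: Q_total=29.12, C_total=9.00, V=3.24; Q3=12.94, Q2=16.18; dissipated=2.101
Op 4: CLOSE 4-3: Q_total=12.94, C_total=10.00, V=1.29; Q4=7.77, Q3=5.18; dissipated=12.567
Final charges: Q1=7.88, Q2=16.18, Q3=5.18, Q4=7.77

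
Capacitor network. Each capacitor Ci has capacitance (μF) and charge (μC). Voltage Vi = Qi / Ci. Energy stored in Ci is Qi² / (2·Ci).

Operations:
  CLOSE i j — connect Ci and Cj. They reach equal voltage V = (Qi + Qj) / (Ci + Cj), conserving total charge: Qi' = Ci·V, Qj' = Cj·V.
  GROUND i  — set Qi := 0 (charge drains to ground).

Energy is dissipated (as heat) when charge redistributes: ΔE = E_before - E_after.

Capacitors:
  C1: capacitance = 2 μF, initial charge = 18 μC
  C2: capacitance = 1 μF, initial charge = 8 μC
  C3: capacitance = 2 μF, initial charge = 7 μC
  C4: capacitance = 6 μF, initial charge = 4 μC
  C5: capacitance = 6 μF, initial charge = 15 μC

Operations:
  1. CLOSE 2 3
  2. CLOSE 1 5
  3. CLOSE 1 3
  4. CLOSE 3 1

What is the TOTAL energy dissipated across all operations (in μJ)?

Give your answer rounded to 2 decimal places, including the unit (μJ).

Initial: C1(2μF, Q=18μC, V=9.00V), C2(1μF, Q=8μC, V=8.00V), C3(2μF, Q=7μC, V=3.50V), C4(6μF, Q=4μC, V=0.67V), C5(6μF, Q=15μC, V=2.50V)
Op 1: CLOSE 2-3: Q_total=15.00, C_total=3.00, V=5.00; Q2=5.00, Q3=10.00; dissipated=6.750
Op 2: CLOSE 1-5: Q_total=33.00, C_total=8.00, V=4.12; Q1=8.25, Q5=24.75; dissipated=31.688
Op 3: CLOSE 1-3: Q_total=18.25, C_total=4.00, V=4.56; Q1=9.12, Q3=9.12; dissipated=0.383
Op 4: CLOSE 3-1: Q_total=18.25, C_total=4.00, V=4.56; Q3=9.12, Q1=9.12; dissipated=0.000
Total dissipated: 38.820 μJ

Answer: 38.82 μJ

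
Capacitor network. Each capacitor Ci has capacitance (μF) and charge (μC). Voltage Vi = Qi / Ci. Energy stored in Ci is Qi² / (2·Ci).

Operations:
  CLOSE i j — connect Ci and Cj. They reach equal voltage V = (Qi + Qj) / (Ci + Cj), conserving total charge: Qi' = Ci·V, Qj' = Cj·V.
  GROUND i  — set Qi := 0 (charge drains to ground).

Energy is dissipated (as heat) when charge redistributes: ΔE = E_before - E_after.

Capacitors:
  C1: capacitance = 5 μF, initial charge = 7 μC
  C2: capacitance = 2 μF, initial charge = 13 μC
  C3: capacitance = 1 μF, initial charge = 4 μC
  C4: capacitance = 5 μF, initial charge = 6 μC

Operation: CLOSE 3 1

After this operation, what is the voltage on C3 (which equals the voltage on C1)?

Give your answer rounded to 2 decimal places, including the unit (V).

Answer: 1.83 V

Derivation:
Initial: C1(5μF, Q=7μC, V=1.40V), C2(2μF, Q=13μC, V=6.50V), C3(1μF, Q=4μC, V=4.00V), C4(5μF, Q=6μC, V=1.20V)
Op 1: CLOSE 3-1: Q_total=11.00, C_total=6.00, V=1.83; Q3=1.83, Q1=9.17; dissipated=2.817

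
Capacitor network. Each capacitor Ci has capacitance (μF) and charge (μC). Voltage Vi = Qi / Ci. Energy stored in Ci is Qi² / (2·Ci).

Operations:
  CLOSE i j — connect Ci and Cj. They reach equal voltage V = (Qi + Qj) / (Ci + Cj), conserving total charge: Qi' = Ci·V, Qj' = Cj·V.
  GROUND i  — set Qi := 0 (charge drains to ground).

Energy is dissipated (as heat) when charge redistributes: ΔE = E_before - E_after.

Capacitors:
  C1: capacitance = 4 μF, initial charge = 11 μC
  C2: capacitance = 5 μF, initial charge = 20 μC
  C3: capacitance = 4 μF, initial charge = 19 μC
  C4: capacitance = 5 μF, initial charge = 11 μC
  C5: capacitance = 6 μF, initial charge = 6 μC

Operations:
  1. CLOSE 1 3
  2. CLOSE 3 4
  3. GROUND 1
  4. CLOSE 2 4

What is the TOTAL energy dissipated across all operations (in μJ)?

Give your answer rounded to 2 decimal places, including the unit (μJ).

Answer: 36.34 μJ

Derivation:
Initial: C1(4μF, Q=11μC, V=2.75V), C2(5μF, Q=20μC, V=4.00V), C3(4μF, Q=19μC, V=4.75V), C4(5μF, Q=11μC, V=2.20V), C5(6μF, Q=6μC, V=1.00V)
Op 1: CLOSE 1-3: Q_total=30.00, C_total=8.00, V=3.75; Q1=15.00, Q3=15.00; dissipated=4.000
Op 2: CLOSE 3-4: Q_total=26.00, C_total=9.00, V=2.89; Q3=11.56, Q4=14.44; dissipated=2.669
Op 3: GROUND 1: Q1=0; energy lost=28.125
Op 4: CLOSE 2-4: Q_total=34.44, C_total=10.00, V=3.44; Q2=17.22, Q4=17.22; dissipated=1.543
Total dissipated: 36.338 μJ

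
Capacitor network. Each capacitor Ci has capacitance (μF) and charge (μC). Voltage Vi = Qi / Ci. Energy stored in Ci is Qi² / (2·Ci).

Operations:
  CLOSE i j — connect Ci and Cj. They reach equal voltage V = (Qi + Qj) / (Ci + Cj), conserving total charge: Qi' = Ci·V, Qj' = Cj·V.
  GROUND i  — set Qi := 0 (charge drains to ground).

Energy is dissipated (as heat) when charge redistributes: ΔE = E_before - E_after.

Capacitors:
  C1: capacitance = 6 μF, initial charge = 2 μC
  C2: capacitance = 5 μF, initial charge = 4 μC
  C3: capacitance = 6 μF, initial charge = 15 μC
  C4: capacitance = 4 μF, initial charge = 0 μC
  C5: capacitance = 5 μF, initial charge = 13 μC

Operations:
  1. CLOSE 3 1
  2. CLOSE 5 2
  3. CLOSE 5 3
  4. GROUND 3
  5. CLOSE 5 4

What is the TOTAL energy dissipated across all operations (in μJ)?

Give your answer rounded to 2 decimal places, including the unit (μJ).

Answer: 21.02 μJ

Derivation:
Initial: C1(6μF, Q=2μC, V=0.33V), C2(5μF, Q=4μC, V=0.80V), C3(6μF, Q=15μC, V=2.50V), C4(4μF, Q=0μC, V=0.00V), C5(5μF, Q=13μC, V=2.60V)
Op 1: CLOSE 3-1: Q_total=17.00, C_total=12.00, V=1.42; Q3=8.50, Q1=8.50; dissipated=7.042
Op 2: CLOSE 5-2: Q_total=17.00, C_total=10.00, V=1.70; Q5=8.50, Q2=8.50; dissipated=4.050
Op 3: CLOSE 5-3: Q_total=17.00, C_total=11.00, V=1.55; Q5=7.73, Q3=9.27; dissipated=0.109
Op 4: GROUND 3: Q3=0; energy lost=7.165
Op 5: CLOSE 5-4: Q_total=7.73, C_total=9.00, V=0.86; Q5=4.29, Q4=3.43; dissipated=2.654
Total dissipated: 21.020 μJ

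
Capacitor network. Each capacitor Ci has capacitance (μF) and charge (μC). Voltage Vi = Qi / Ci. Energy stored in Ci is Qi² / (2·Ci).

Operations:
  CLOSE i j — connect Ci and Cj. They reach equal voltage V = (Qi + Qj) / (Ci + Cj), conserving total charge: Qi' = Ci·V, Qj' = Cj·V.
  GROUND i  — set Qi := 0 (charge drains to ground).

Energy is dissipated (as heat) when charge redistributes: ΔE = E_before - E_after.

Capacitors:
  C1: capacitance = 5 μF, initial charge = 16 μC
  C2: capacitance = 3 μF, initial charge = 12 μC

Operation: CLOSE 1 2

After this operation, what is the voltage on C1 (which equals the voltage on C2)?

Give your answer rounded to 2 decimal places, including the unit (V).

Answer: 3.50 V

Derivation:
Initial: C1(5μF, Q=16μC, V=3.20V), C2(3μF, Q=12μC, V=4.00V)
Op 1: CLOSE 1-2: Q_total=28.00, C_total=8.00, V=3.50; Q1=17.50, Q2=10.50; dissipated=0.600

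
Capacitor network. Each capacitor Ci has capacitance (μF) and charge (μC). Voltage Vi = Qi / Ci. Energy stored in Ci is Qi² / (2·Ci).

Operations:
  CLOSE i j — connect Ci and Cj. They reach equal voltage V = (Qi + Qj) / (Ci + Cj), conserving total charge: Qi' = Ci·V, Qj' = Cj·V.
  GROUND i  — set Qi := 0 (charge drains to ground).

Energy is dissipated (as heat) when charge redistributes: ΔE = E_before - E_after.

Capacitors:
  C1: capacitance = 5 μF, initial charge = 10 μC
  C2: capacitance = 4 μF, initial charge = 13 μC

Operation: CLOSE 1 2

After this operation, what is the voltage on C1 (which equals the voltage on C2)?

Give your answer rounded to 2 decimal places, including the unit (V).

Answer: 2.56 V

Derivation:
Initial: C1(5μF, Q=10μC, V=2.00V), C2(4μF, Q=13μC, V=3.25V)
Op 1: CLOSE 1-2: Q_total=23.00, C_total=9.00, V=2.56; Q1=12.78, Q2=10.22; dissipated=1.736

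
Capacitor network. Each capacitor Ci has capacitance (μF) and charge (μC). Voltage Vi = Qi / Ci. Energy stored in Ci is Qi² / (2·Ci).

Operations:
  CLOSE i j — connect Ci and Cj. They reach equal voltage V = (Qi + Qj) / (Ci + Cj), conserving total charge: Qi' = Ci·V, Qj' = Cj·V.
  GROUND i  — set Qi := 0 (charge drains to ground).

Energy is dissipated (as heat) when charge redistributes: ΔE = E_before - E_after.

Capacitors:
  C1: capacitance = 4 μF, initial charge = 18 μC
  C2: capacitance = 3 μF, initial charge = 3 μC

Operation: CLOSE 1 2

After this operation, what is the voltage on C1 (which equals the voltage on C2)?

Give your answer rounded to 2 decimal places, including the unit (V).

Initial: C1(4μF, Q=18μC, V=4.50V), C2(3μF, Q=3μC, V=1.00V)
Op 1: CLOSE 1-2: Q_total=21.00, C_total=7.00, V=3.00; Q1=12.00, Q2=9.00; dissipated=10.500

Answer: 3.00 V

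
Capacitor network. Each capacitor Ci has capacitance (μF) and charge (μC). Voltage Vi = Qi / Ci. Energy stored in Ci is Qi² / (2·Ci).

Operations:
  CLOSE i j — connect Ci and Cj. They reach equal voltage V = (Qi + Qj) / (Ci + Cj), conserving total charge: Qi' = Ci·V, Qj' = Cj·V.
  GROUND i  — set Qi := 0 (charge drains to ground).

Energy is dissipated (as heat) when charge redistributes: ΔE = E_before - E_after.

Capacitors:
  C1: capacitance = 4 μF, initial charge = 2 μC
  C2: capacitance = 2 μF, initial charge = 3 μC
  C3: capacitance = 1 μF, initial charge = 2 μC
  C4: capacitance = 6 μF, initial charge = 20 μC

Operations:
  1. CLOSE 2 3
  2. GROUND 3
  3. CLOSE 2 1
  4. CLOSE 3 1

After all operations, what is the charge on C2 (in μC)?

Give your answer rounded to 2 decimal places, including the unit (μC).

Initial: C1(4μF, Q=2μC, V=0.50V), C2(2μF, Q=3μC, V=1.50V), C3(1μF, Q=2μC, V=2.00V), C4(6μF, Q=20μC, V=3.33V)
Op 1: CLOSE 2-3: Q_total=5.00, C_total=3.00, V=1.67; Q2=3.33, Q3=1.67; dissipated=0.083
Op 2: GROUND 3: Q3=0; energy lost=1.389
Op 3: CLOSE 2-1: Q_total=5.33, C_total=6.00, V=0.89; Q2=1.78, Q1=3.56; dissipated=0.907
Op 4: CLOSE 3-1: Q_total=3.56, C_total=5.00, V=0.71; Q3=0.71, Q1=2.84; dissipated=0.316
Final charges: Q1=2.84, Q2=1.78, Q3=0.71, Q4=20.00

Answer: 1.78 μC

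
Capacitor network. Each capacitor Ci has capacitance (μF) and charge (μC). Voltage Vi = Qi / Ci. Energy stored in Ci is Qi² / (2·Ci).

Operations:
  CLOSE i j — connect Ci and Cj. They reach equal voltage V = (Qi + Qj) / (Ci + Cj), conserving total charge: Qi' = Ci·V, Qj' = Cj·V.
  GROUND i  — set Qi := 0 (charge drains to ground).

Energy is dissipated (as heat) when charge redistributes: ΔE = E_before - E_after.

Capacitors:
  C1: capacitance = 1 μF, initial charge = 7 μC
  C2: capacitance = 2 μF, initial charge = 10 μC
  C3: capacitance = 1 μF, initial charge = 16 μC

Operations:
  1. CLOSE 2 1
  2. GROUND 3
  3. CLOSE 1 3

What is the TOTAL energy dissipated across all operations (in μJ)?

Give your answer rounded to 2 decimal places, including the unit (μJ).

Answer: 137.36 μJ

Derivation:
Initial: C1(1μF, Q=7μC, V=7.00V), C2(2μF, Q=10μC, V=5.00V), C3(1μF, Q=16μC, V=16.00V)
Op 1: CLOSE 2-1: Q_total=17.00, C_total=3.00, V=5.67; Q2=11.33, Q1=5.67; dissipated=1.333
Op 2: GROUND 3: Q3=0; energy lost=128.000
Op 3: CLOSE 1-3: Q_total=5.67, C_total=2.00, V=2.83; Q1=2.83, Q3=2.83; dissipated=8.028
Total dissipated: 137.361 μJ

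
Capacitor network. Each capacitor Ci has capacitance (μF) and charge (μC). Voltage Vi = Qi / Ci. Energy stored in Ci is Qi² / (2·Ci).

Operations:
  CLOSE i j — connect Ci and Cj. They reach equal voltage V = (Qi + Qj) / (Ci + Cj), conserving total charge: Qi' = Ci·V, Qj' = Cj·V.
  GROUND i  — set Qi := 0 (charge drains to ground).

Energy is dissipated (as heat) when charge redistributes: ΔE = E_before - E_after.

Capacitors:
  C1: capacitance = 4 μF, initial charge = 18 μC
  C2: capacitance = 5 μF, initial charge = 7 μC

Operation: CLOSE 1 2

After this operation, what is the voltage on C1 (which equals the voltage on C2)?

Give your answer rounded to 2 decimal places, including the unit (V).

Initial: C1(4μF, Q=18μC, V=4.50V), C2(5μF, Q=7μC, V=1.40V)
Op 1: CLOSE 1-2: Q_total=25.00, C_total=9.00, V=2.78; Q1=11.11, Q2=13.89; dissipated=10.678

Answer: 2.78 V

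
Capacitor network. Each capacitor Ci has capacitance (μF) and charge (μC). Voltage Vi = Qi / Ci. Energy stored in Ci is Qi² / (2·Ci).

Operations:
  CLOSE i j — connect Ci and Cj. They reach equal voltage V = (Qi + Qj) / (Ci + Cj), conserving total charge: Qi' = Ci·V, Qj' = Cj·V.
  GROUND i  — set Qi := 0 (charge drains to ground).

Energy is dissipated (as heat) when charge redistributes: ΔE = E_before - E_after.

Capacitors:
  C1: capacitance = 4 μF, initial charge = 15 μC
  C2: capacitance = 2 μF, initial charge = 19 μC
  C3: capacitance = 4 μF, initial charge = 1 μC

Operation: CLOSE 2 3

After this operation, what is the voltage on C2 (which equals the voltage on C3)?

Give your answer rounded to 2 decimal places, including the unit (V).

Answer: 3.33 V

Derivation:
Initial: C1(4μF, Q=15μC, V=3.75V), C2(2μF, Q=19μC, V=9.50V), C3(4μF, Q=1μC, V=0.25V)
Op 1: CLOSE 2-3: Q_total=20.00, C_total=6.00, V=3.33; Q2=6.67, Q3=13.33; dissipated=57.042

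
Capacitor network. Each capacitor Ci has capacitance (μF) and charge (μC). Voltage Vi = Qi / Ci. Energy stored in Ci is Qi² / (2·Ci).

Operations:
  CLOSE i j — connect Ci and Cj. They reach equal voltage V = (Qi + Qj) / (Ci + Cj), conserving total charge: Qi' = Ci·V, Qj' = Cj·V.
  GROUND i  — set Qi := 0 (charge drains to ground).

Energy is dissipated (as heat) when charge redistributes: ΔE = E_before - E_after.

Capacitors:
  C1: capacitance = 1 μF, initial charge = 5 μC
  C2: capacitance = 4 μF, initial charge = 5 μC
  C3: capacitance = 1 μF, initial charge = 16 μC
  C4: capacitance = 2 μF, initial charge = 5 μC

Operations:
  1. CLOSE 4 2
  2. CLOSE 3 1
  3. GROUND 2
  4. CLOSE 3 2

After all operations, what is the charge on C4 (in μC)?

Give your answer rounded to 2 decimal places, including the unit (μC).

Initial: C1(1μF, Q=5μC, V=5.00V), C2(4μF, Q=5μC, V=1.25V), C3(1μF, Q=16μC, V=16.00V), C4(2μF, Q=5μC, V=2.50V)
Op 1: CLOSE 4-2: Q_total=10.00, C_total=6.00, V=1.67; Q4=3.33, Q2=6.67; dissipated=1.042
Op 2: CLOSE 3-1: Q_total=21.00, C_total=2.00, V=10.50; Q3=10.50, Q1=10.50; dissipated=30.250
Op 3: GROUND 2: Q2=0; energy lost=5.556
Op 4: CLOSE 3-2: Q_total=10.50, C_total=5.00, V=2.10; Q3=2.10, Q2=8.40; dissipated=44.100
Final charges: Q1=10.50, Q2=8.40, Q3=2.10, Q4=3.33

Answer: 3.33 μC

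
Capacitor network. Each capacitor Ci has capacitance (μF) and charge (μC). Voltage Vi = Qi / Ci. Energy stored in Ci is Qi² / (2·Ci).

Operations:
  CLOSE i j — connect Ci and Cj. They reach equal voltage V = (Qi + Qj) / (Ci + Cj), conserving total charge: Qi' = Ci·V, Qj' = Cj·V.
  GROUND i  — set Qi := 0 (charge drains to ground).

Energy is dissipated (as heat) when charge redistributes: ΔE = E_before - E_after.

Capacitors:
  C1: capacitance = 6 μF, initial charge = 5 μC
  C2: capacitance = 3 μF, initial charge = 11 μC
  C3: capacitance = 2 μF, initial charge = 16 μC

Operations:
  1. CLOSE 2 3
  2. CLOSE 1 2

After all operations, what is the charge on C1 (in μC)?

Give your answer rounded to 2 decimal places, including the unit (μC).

Initial: C1(6μF, Q=5μC, V=0.83V), C2(3μF, Q=11μC, V=3.67V), C3(2μF, Q=16μC, V=8.00V)
Op 1: CLOSE 2-3: Q_total=27.00, C_total=5.00, V=5.40; Q2=16.20, Q3=10.80; dissipated=11.267
Op 2: CLOSE 1-2: Q_total=21.20, C_total=9.00, V=2.36; Q1=14.13, Q2=7.07; dissipated=20.854
Final charges: Q1=14.13, Q2=7.07, Q3=10.80

Answer: 14.13 μC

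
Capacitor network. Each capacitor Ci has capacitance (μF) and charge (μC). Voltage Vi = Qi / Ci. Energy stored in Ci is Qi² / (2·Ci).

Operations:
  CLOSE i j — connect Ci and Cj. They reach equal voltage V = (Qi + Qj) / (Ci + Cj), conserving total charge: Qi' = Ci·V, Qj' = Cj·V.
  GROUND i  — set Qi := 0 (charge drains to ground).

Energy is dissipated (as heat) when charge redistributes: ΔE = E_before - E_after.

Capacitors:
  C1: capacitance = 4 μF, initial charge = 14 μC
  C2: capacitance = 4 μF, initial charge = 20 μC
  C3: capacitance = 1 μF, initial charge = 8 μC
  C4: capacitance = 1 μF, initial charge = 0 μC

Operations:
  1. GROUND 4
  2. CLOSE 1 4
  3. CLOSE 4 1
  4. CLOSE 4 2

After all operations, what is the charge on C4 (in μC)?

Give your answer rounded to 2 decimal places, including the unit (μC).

Initial: C1(4μF, Q=14μC, V=3.50V), C2(4μF, Q=20μC, V=5.00V), C3(1μF, Q=8μC, V=8.00V), C4(1μF, Q=0μC, V=0.00V)
Op 1: GROUND 4: Q4=0; energy lost=0.000
Op 2: CLOSE 1-4: Q_total=14.00, C_total=5.00, V=2.80; Q1=11.20, Q4=2.80; dissipated=4.900
Op 3: CLOSE 4-1: Q_total=14.00, C_total=5.00, V=2.80; Q4=2.80, Q1=11.20; dissipated=0.000
Op 4: CLOSE 4-2: Q_total=22.80, C_total=5.00, V=4.56; Q4=4.56, Q2=18.24; dissipated=1.936
Final charges: Q1=11.20, Q2=18.24, Q3=8.00, Q4=4.56

Answer: 4.56 μC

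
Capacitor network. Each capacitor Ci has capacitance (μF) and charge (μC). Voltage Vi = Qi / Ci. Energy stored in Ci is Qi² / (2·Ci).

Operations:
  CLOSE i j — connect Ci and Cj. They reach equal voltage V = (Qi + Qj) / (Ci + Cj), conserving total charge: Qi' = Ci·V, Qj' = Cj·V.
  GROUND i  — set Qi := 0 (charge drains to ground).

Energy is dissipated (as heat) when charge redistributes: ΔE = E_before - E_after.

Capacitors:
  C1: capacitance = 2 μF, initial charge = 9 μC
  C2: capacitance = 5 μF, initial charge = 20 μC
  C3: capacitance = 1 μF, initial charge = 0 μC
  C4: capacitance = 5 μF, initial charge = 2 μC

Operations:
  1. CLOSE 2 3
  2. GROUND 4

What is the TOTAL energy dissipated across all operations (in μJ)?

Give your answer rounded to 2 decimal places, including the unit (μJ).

Answer: 7.07 μJ

Derivation:
Initial: C1(2μF, Q=9μC, V=4.50V), C2(5μF, Q=20μC, V=4.00V), C3(1μF, Q=0μC, V=0.00V), C4(5μF, Q=2μC, V=0.40V)
Op 1: CLOSE 2-3: Q_total=20.00, C_total=6.00, V=3.33; Q2=16.67, Q3=3.33; dissipated=6.667
Op 2: GROUND 4: Q4=0; energy lost=0.400
Total dissipated: 7.067 μJ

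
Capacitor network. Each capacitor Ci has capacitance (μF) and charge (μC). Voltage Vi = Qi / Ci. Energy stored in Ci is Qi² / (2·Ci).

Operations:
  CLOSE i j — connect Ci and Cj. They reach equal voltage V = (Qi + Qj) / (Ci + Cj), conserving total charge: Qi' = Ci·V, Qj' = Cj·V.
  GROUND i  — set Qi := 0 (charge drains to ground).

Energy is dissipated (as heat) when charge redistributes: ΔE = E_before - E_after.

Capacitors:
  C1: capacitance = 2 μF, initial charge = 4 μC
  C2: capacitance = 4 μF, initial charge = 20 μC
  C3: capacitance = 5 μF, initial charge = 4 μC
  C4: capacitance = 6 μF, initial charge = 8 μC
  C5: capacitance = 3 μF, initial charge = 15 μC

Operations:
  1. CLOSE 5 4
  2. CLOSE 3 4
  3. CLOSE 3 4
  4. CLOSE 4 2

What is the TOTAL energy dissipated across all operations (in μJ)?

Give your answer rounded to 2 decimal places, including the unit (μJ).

Initial: C1(2μF, Q=4μC, V=2.00V), C2(4μF, Q=20μC, V=5.00V), C3(5μF, Q=4μC, V=0.80V), C4(6μF, Q=8μC, V=1.33V), C5(3μF, Q=15μC, V=5.00V)
Op 1: CLOSE 5-4: Q_total=23.00, C_total=9.00, V=2.56; Q5=7.67, Q4=15.33; dissipated=13.444
Op 2: CLOSE 3-4: Q_total=19.33, C_total=11.00, V=1.76; Q3=8.79, Q4=10.55; dissipated=4.203
Op 3: CLOSE 3-4: Q_total=19.33, C_total=11.00, V=1.76; Q3=8.79, Q4=10.55; dissipated=0.000
Op 4: CLOSE 4-2: Q_total=30.55, C_total=10.00, V=3.05; Q4=18.33, Q2=12.22; dissipated=12.616
Total dissipated: 30.263 μJ

Answer: 30.26 μJ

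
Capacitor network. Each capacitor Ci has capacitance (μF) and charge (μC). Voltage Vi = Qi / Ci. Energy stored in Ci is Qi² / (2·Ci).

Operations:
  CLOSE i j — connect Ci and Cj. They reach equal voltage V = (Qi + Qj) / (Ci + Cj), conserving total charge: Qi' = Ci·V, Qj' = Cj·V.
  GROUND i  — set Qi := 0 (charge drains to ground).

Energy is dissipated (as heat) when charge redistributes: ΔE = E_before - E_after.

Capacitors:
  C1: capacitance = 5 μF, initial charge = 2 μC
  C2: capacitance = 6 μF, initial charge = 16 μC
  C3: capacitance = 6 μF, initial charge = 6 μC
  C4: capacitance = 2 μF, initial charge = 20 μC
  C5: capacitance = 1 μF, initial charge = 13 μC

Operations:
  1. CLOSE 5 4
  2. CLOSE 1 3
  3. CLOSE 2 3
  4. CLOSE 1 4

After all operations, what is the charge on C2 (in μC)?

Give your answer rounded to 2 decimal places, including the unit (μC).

Initial: C1(5μF, Q=2μC, V=0.40V), C2(6μF, Q=16μC, V=2.67V), C3(6μF, Q=6μC, V=1.00V), C4(2μF, Q=20μC, V=10.00V), C5(1μF, Q=13μC, V=13.00V)
Op 1: CLOSE 5-4: Q_total=33.00, C_total=3.00, V=11.00; Q5=11.00, Q4=22.00; dissipated=3.000
Op 2: CLOSE 1-3: Q_total=8.00, C_total=11.00, V=0.73; Q1=3.64, Q3=4.36; dissipated=0.491
Op 3: CLOSE 2-3: Q_total=20.36, C_total=12.00, V=1.70; Q2=10.18, Q3=10.18; dissipated=5.642
Op 4: CLOSE 1-4: Q_total=25.64, C_total=7.00, V=3.66; Q1=18.31, Q4=7.32; dissipated=75.378
Final charges: Q1=18.31, Q2=10.18, Q3=10.18, Q4=7.32, Q5=11.00

Answer: 10.18 μC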